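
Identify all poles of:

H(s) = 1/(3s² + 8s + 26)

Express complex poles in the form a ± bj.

Discriminant = 8² - 4×3×26 = 64 - 312 = -248 < 0, so the poles are a complex conjugate pair s = (-8 ± j√248)/(2×3). Real part = -8/(2×3) = -8/6 ≈ -1.3333; imaginary part = ±√248/(2×3) ≈ 2.6247. Poles: s = -1.3333 ± 2.6247j.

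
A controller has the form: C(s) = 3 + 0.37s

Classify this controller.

This is a Proportional-Derivative (PD) controller.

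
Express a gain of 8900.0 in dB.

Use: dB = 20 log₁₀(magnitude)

dB = 20 log₁₀(8900.0) = 79.0 dB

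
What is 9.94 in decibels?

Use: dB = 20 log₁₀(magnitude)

dB = 20 log₁₀(9.94) = 19.9 dB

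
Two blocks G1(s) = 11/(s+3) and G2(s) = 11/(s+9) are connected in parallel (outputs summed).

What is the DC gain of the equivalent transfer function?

Parallel: G_eq = G1 + G2. DC gain = G1(0) + G2(0) = 11/3 + 11/9 = 3.6667 + 1.2222 = 4.8889.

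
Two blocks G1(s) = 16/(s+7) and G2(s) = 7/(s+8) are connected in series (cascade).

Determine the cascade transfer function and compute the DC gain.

Series: multiply transfer functions. G_eq = 16/(s+7) × 7/(s+8) = 112/((s+7)(s+8)). DC gain = 112/(7×8) = 2.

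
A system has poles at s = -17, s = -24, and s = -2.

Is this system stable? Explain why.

All poles are in the left half-plane. System is stable.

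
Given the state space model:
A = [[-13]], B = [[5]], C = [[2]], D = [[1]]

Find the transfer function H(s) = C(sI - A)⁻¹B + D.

(sI - A)⁻¹ = 1/(s + 13). H(s) = 2×5/(s + 13) + 1 = (s + 23)/(s + 13).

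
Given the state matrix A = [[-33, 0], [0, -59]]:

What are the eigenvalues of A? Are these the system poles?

For diagonal matrix, eigenvalues are diagonal entries: λ₁ = -33, λ₂ = -59. Eigenvalues of A = system poles.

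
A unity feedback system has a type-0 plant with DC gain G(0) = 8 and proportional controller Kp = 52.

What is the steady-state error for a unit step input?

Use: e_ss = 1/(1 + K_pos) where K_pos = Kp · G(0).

K_pos = Kp · G(0) = 52 × 8 = 416. e_ss = 1/(1 + 416) = 0.0024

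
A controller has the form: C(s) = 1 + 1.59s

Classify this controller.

This is a Proportional-Derivative (PD) controller.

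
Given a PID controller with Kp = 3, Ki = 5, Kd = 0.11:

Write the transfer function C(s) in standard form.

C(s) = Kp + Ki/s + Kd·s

Substituting values: C(s) = 3 + 5/s + 0.11s = (0.11s² + 3s + 5)/s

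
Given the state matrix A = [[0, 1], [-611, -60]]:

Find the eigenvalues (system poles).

det(A - λI) = λ² - (-60)λ + 611 = (λ - (-13))(λ - (-47)). Eigenvalues: -13, -47.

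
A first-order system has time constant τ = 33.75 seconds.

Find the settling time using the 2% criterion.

For first-order system, 2% settling time ≈ 4τ = 4 × 33.75 = 135.0 s.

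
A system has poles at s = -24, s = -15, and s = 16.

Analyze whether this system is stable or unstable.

Pole(s) at s = 16 are not in the left half-plane. System is unstable.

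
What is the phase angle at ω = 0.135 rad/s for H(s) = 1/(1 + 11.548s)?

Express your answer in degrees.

Phase = -arctan(ωτ) = -arctan(0.135 × 11.548) = -57.3°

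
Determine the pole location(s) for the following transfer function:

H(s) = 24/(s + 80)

Pole is where denominator = 0: s + 80 = 0, so s = -80.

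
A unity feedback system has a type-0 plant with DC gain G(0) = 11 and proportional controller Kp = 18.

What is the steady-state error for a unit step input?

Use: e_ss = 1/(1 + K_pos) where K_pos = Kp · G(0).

K_pos = Kp · G(0) = 18 × 11 = 198. e_ss = 1/(1 + 198) = 0.0050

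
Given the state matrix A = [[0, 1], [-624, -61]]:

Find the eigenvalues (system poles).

det(A - λI) = λ² - (-61)λ + 624 = (λ - (-13))(λ - (-48)). Eigenvalues: -13, -48.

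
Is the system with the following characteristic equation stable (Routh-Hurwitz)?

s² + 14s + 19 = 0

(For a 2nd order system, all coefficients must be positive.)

Coefficients: 1, 14, 19. All positive, so system is stable.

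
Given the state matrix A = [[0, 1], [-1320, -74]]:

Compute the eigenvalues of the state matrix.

det(A - λI) = λ² - (-74)λ + 1320 = (λ - (-30))(λ - (-44)). Eigenvalues: -30, -44.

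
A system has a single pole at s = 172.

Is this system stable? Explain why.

Pole at s = 172 is in the right half-plane. Unstable.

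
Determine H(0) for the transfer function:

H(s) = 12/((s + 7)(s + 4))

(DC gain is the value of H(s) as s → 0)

DC gain = H(0) = 12/(7 × 4) = 12/28 = 0.4286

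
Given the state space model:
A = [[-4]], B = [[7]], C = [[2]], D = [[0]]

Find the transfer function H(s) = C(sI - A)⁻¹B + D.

(sI - A)⁻¹ = 1/(s + 4). H(s) = 2 × 7/(s + 4) + 0 = 14/(s + 4).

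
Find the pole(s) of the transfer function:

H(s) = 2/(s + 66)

Pole is where denominator = 0: s + 66 = 0, so s = -66.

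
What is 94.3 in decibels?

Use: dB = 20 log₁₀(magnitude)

dB = 20 log₁₀(94.3) = 39.5 dB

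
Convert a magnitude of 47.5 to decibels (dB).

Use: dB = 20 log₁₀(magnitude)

dB = 20 log₁₀(47.5) = 33.5 dB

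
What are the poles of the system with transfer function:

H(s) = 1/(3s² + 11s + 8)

Discriminant = 11² - 4×3×8 = 121 - 96 = 25 > 0, so two distinct real poles. Using quadratic formula: s = (-11 ± √25)/(2×3) = (-11 ± √25)/6, with √25 = 5. s₁ = -6/6 = -1, s₂ = -16/6 ≈ -2.6667. Poles: s₁ = -1, s₂ = -2.6667.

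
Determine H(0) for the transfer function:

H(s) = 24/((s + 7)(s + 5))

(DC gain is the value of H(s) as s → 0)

DC gain = H(0) = 24/(7 × 5) = 24/35 = 0.6857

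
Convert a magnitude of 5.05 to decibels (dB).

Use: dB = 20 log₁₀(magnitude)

dB = 20 log₁₀(5.05) = 14.1 dB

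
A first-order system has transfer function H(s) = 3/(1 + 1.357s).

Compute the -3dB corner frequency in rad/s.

Corner frequency = 1/τ = 1/1.357 = 0.737 rad/s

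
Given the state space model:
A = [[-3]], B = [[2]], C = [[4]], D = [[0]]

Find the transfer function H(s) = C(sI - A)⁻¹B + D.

(sI - A)⁻¹ = 1/(s + 3). H(s) = 4 × 2/(s + 3) + 0 = 8/(s + 3).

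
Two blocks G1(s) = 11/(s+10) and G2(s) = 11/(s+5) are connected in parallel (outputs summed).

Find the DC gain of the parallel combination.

Parallel: G_eq = G1 + G2. DC gain = G1(0) + G2(0) = 11/10 + 11/5 = 1.1 + 2.2 = 3.3.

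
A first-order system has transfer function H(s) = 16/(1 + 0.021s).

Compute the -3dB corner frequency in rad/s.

Corner frequency = 1/τ = 1/0.021 = 47.619 rad/s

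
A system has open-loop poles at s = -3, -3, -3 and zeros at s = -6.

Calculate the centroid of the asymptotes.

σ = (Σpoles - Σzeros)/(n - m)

σ = (Σpoles - Σzeros)/(n - m) = (-9 - (-6))/(3 - 1) = -3/2 = -1.5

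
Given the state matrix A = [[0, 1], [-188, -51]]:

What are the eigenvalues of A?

det(A - λI) = λ² - (-51)λ + 188 = (λ - (-47))(λ - (-4)). Eigenvalues: -47, -4.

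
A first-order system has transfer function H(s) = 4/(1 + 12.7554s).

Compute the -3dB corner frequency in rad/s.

Corner frequency = 1/τ = 1/12.7554 = 0.078 rad/s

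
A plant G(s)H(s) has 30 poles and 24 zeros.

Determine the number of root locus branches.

Root locus has n branches where n = number of poles = 30.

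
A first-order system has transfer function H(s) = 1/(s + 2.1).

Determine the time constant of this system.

For H(s) = 1/(s + 1/τ), the pole is at -1/τ = -2.1, so τ = 1/2.1 = 0.4762 s.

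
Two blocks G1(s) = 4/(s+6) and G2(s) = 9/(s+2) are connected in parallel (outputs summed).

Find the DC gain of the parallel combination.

Parallel: G_eq = G1 + G2. DC gain = G1(0) + G2(0) = 4/6 + 9/2 = 0.6667 + 4.5 = 5.1667.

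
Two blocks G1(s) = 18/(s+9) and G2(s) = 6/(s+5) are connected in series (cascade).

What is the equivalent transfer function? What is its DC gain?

Series: multiply transfer functions. G_eq = 18/(s+9) × 6/(s+5) = 108/((s+9)(s+5)). DC gain = 108/(9×5) = 2.4.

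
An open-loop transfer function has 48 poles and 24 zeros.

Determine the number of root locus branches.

Root locus has n branches where n = number of poles = 48.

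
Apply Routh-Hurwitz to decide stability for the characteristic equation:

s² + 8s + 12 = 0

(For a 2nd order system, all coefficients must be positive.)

Coefficients: 1, 8, 12. All positive, so system is stable.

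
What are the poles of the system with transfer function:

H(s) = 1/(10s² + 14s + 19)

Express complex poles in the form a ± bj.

Discriminant = 14² - 4×10×19 = 196 - 760 = -564 < 0, so the poles are a complex conjugate pair s = (-14 ± j√564)/(2×10). Real part = -14/(2×10) = -14/20 = -0.7; imaginary part = ±√564/(2×10) ≈ 1.1874. Poles: s = -0.7 ± 1.1874j.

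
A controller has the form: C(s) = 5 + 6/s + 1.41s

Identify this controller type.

This is a Proportional-Integral-Derivative (PID) controller.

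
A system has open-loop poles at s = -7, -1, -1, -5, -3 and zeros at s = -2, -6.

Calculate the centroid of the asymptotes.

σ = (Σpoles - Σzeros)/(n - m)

σ = (Σpoles - Σzeros)/(n - m) = (-17 - (-8))/(5 - 2) = -9/3 = -3.0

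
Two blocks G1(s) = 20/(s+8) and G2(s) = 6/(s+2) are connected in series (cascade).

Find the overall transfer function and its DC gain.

Series: multiply transfer functions. G_eq = 20/(s+8) × 6/(s+2) = 120/((s+8)(s+2)). DC gain = 120/(8×2) = 7.5.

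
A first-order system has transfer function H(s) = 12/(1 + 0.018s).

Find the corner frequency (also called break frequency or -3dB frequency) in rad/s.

Corner frequency = 1/τ = 1/0.018 = 55.556 rad/s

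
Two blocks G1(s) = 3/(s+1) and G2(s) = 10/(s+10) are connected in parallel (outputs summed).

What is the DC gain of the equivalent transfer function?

Parallel: G_eq = G1 + G2. DC gain = G1(0) + G2(0) = 3/1 + 10/10 = 3 + 1 = 4.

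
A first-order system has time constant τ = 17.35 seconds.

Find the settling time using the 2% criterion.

For first-order system, 2% settling time ≈ 4τ = 4 × 17.35 = 69.4 s.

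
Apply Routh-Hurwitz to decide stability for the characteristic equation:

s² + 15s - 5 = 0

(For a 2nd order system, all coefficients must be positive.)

Coefficients: 1, 15, -5. c=-5 not positive, so system is unstable.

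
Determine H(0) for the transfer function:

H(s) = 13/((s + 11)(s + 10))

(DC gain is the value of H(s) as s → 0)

DC gain = H(0) = 13/(11 × 10) = 13/110 = 0.1182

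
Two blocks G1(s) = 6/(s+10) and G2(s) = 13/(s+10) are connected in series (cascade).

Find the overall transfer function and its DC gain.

Series: multiply transfer functions. G_eq = 6/(s+10) × 13/(s+10) = 78/((s+10)(s+10)). DC gain = 78/(10×10) = 0.78.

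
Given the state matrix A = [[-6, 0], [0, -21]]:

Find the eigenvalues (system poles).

For diagonal matrix, eigenvalues are diagonal entries: λ₁ = -6, λ₂ = -21.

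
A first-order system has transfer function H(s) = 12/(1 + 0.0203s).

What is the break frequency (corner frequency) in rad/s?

Corner frequency = 1/τ = 1/0.0203 = 49.261 rad/s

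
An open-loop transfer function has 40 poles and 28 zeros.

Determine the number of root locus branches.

Root locus has n branches where n = number of poles = 40.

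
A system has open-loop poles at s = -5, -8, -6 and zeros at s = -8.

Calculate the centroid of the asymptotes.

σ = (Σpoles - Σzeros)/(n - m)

σ = (Σpoles - Σzeros)/(n - m) = (-19 - (-8))/(3 - 1) = -11/2 = -5.5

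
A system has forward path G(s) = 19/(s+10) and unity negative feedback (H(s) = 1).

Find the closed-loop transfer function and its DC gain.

T(s) = G/(1+GH) = [19/(s+10)] / [1 + 19/(s+10)] = 19/(s+10+19) = 19/(s+29). DC gain = 19/29 = 0.6552.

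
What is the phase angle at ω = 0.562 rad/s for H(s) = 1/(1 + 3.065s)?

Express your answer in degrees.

Phase = -arctan(ωτ) = -arctan(0.562 × 3.065) = -59.9°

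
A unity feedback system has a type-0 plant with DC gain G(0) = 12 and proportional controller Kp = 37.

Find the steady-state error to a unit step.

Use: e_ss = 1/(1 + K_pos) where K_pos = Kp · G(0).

K_pos = Kp · G(0) = 37 × 12 = 444. e_ss = 1/(1 + 444) = 0.0022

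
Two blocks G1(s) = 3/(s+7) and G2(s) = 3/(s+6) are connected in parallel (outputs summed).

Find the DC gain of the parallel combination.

Parallel: G_eq = G1 + G2. DC gain = G1(0) + G2(0) = 3/7 + 3/6 = 0.4286 + 0.5 = 0.9286.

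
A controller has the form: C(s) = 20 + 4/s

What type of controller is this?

This is a Proportional-Integral (PI) controller.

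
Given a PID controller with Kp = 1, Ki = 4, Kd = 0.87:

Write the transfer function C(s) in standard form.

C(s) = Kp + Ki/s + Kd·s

Substituting values: C(s) = 1 + 4/s + 0.87s = (0.87s² + s + 4)/s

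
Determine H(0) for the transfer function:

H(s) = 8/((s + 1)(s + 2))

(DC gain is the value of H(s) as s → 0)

DC gain = H(0) = 8/(1 × 2) = 8/2 = 4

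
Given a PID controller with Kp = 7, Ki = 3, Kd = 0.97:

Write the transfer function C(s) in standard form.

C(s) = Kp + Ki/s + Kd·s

Substituting values: C(s) = 7 + 3/s + 0.97s = (0.97s² + 7s + 3)/s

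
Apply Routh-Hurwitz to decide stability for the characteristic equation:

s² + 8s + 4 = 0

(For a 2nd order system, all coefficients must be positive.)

Coefficients: 1, 8, 4. All positive, so system is stable.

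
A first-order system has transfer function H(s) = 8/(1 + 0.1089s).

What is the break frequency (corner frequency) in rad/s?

Corner frequency = 1/τ = 1/0.1089 = 9.183 rad/s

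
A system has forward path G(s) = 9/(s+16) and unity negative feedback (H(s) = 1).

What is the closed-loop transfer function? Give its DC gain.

T(s) = G/(1+GH) = [9/(s+16)] / [1 + 9/(s+16)] = 9/(s+16+9) = 9/(s+25). DC gain = 9/25 = 0.36.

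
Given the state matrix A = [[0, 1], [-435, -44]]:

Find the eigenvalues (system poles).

det(A - λI) = λ² - (-44)λ + 435 = (λ - (-29))(λ - (-15)). Eigenvalues: -29, -15.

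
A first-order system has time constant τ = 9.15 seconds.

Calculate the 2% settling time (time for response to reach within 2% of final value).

For first-order system, 2% settling time ≈ 4τ = 4 × 9.15 = 36.6 s.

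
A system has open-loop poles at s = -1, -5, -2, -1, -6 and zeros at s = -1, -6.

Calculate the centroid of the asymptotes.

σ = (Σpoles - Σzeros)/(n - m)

σ = (Σpoles - Σzeros)/(n - m) = (-15 - (-7))/(5 - 2) = -8/3 = -2.67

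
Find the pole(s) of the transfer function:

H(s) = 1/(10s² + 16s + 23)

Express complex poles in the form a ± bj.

Discriminant = 16² - 4×10×23 = 256 - 920 = -664 < 0, so the poles are a complex conjugate pair s = (-16 ± j√664)/(2×10). Real part = -16/(2×10) = -16/20 = -0.8; imaginary part = ±√664/(2×10) ≈ 1.2884. Poles: s = -0.8 ± 1.2884j.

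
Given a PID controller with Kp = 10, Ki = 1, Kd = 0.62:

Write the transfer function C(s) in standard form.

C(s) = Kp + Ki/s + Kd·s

Substituting values: C(s) = 10 + 1/s + 0.62s = (0.62s² + 10s + 1)/s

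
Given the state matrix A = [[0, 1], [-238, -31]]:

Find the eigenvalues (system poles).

det(A - λI) = λ² - (-31)λ + 238 = (λ - (-17))(λ - (-14)). Eigenvalues: -17, -14.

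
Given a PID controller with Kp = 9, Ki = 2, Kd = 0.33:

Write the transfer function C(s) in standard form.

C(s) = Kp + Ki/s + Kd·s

Substituting values: C(s) = 9 + 2/s + 0.33s = (0.33s² + 9s + 2)/s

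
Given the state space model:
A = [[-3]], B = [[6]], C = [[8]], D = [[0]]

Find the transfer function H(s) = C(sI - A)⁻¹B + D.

(sI - A)⁻¹ = 1/(s + 3). H(s) = 8 × 6/(s + 3) + 0 = 48/(s + 3).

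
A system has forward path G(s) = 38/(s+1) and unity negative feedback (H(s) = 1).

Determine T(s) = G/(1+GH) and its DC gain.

T(s) = G/(1+GH) = [38/(s+1)] / [1 + 38/(s+1)] = 38/(s+1+38) = 38/(s+39). DC gain = 38/39 = 0.9744.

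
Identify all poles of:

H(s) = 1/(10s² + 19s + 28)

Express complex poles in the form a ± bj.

Discriminant = 19² - 4×10×28 = 361 - 1120 = -759 < 0, so the poles are a complex conjugate pair s = (-19 ± j√759)/(2×10). Real part = -19/(2×10) = -19/20 = -0.95; imaginary part = ±√759/(2×10) ≈ 1.3775. Poles: s = -0.95 ± 1.3775j.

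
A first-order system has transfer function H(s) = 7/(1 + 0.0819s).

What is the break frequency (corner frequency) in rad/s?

Corner frequency = 1/τ = 1/0.0819 = 12.21 rad/s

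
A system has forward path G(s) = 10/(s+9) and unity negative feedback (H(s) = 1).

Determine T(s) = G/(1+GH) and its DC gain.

T(s) = G/(1+GH) = [10/(s+9)] / [1 + 10/(s+9)] = 10/(s+9+10) = 10/(s+19). DC gain = 10/19 = 0.5263.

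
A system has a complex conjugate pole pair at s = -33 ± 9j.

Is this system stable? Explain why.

Real part of poles is -33 (< 0, left half-plane). Stable.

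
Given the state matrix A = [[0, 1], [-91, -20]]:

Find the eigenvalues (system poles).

det(A - λI) = λ² - (-20)λ + 91 = (λ - (-13))(λ - (-7)). Eigenvalues: -13, -7.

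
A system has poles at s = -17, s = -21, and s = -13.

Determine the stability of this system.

All poles are in the left half-plane. System is stable.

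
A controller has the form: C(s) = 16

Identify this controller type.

This is a Proportional (P) controller.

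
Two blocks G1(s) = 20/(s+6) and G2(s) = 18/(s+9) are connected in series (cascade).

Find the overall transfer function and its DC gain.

Series: multiply transfer functions. G_eq = 20/(s+6) × 18/(s+9) = 360/((s+6)(s+9)). DC gain = 360/(6×9) = 6.6667.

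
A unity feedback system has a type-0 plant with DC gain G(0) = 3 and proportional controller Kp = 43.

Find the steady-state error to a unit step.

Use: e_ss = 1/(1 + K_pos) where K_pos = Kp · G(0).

K_pos = Kp · G(0) = 43 × 3 = 129. e_ss = 1/(1 + 129) = 0.0077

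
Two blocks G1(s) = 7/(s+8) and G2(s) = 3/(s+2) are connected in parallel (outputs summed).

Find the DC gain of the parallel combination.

Parallel: G_eq = G1 + G2. DC gain = G1(0) + G2(0) = 7/8 + 3/2 = 0.875 + 1.5 = 2.375.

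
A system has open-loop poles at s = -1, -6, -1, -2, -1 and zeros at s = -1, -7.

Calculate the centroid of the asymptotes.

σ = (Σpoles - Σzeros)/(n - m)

σ = (Σpoles - Σzeros)/(n - m) = (-11 - (-8))/(5 - 2) = -3/3 = -1.0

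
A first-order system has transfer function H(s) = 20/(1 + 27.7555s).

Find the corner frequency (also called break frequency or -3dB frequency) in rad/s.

Corner frequency = 1/τ = 1/27.7555 = 0.036 rad/s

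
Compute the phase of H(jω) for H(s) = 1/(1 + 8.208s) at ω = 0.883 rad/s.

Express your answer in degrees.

Phase = -arctan(ωτ) = -arctan(0.883 × 8.208) = -82.1°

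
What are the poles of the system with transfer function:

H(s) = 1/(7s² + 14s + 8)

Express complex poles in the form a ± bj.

Discriminant = 14² - 4×7×8 = 196 - 224 = -28 < 0, so the poles are a complex conjugate pair s = (-14 ± j√28)/(2×7). Real part = -14/(2×7) = -14/14 = -1; imaginary part = ±√28/(2×7) ≈ 0.3780. Poles: s = -1 ± 0.3780j.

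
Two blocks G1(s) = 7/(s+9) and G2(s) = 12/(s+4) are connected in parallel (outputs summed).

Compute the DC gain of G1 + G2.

Parallel: G_eq = G1 + G2. DC gain = G1(0) + G2(0) = 7/9 + 12/4 = 0.7778 + 3 = 3.7778.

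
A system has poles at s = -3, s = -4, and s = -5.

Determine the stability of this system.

All poles are in the left half-plane. System is stable.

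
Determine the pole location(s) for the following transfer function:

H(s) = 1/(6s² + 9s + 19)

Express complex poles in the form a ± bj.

Discriminant = 9² - 4×6×19 = 81 - 456 = -375 < 0, so the poles are a complex conjugate pair s = (-9 ± j√375)/(2×6). Real part = -9/(2×6) = -9/12 = -0.75; imaginary part = ±√375/(2×6) ≈ 1.6137. Poles: s = -0.75 ± 1.6137j.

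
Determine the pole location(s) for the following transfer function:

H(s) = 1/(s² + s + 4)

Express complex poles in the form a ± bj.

Discriminant = 1² - 4×1×4 = 1 - 16 = -15 < 0, so the poles are a complex conjugate pair s = (-1 ± j√15)/(2×1). Real part = -1/(2×1) = -1/2 = -0.5; imaginary part = ±√15/(2×1) ≈ 1.9365. Poles: s = -0.5 ± 1.9365j.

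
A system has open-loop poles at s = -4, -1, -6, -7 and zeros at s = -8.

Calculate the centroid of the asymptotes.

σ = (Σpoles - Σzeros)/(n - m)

σ = (Σpoles - Σzeros)/(n - m) = (-18 - (-8))/(4 - 1) = -10/3 = -3.33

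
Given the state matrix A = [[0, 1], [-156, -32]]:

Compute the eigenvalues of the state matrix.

det(A - λI) = λ² - (-32)λ + 156 = (λ - (-6))(λ - (-26)). Eigenvalues: -6, -26.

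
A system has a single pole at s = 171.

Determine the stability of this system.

Pole at s = 171 is in the right half-plane. Unstable.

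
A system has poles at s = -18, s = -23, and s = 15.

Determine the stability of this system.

Pole(s) at s = 15 are not in the left half-plane. System is unstable.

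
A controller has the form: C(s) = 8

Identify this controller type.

This is a Proportional (P) controller.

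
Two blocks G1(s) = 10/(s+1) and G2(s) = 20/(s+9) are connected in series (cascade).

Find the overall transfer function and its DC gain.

Series: multiply transfer functions. G_eq = 10/(s+1) × 20/(s+9) = 200/((s+1)(s+9)). DC gain = 200/(1×9) = 22.2222.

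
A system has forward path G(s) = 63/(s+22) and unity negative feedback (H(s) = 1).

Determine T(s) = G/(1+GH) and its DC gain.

T(s) = G/(1+GH) = [63/(s+22)] / [1 + 63/(s+22)] = 63/(s+22+63) = 63/(s+85). DC gain = 63/85 = 0.7412.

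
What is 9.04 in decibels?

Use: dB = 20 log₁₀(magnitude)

dB = 20 log₁₀(9.04) = 19.1 dB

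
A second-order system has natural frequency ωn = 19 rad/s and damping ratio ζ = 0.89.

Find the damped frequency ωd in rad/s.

ωd = ωn√(1 - ζ²) = 19√(1 - 0.89²) = 8.66 rad/s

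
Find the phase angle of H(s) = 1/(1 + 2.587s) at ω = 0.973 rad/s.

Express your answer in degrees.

Phase = -arctan(ωτ) = -arctan(0.973 × 2.587) = -68.3°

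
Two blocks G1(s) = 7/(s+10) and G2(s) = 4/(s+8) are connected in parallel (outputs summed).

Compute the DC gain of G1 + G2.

Parallel: G_eq = G1 + G2. DC gain = G1(0) + G2(0) = 7/10 + 4/8 = 0.7 + 0.5 = 1.2.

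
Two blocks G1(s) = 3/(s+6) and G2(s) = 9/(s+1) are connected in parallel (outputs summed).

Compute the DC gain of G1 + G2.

Parallel: G_eq = G1 + G2. DC gain = G1(0) + G2(0) = 3/6 + 9/1 = 0.5 + 9 = 9.5.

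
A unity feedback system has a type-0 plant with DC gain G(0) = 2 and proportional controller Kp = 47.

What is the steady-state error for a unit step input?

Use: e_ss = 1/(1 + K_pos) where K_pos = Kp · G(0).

K_pos = Kp · G(0) = 47 × 2 = 94. e_ss = 1/(1 + 94) = 0.0105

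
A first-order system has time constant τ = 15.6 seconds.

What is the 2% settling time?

For first-order system, 2% settling time ≈ 4τ = 4 × 15.6 = 62.4 s.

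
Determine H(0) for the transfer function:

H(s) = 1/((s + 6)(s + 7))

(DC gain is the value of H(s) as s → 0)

DC gain = H(0) = 1/(6 × 7) = 1/42 = 0.0238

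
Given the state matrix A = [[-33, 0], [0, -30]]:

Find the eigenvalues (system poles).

For diagonal matrix, eigenvalues are diagonal entries: λ₁ = -33, λ₂ = -30.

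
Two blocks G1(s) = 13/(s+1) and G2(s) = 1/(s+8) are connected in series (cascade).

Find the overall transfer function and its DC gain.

Series: multiply transfer functions. G_eq = 13/(s+1) × 1/(s+8) = 13/((s+1)(s+8)). DC gain = 13/(1×8) = 1.625.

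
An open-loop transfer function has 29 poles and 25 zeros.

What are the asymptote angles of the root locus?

n - m = 29 - 25 = 4. Angles: θk = (2k + 1)·180°/4 = 45°, 135°, 225°, 315°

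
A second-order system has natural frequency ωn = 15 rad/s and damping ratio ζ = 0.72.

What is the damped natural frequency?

ωd = ωn√(1 - ζ²) = 15√(1 - 0.72²) = 10.41 rad/s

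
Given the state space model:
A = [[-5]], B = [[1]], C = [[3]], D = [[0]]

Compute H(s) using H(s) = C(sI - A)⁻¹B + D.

(sI - A)⁻¹ = 1/(s + 5). H(s) = 3 × 1/(s + 5) + 0 = 3/(s + 5).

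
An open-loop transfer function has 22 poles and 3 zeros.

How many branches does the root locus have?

Root locus has n branches where n = number of poles = 22.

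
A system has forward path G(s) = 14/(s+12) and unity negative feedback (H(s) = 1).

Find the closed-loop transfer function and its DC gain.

T(s) = G/(1+GH) = [14/(s+12)] / [1 + 14/(s+12)] = 14/(s+12+14) = 14/(s+26). DC gain = 14/26 = 0.5385.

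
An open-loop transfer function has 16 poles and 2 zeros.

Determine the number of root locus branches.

Root locus has n branches where n = number of poles = 16.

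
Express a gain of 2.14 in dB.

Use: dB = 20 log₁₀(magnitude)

dB = 20 log₁₀(2.14) = 6.6 dB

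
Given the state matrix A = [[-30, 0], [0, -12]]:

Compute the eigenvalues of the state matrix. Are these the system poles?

For diagonal matrix, eigenvalues are diagonal entries: λ₁ = -30, λ₂ = -12. Eigenvalues of A = system poles.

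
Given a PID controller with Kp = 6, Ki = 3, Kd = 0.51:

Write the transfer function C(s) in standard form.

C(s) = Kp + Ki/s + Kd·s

Substituting values: C(s) = 6 + 3/s + 0.51s = (0.51s² + 6s + 3)/s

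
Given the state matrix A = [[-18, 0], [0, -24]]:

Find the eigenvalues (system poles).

For diagonal matrix, eigenvalues are diagonal entries: λ₁ = -18, λ₂ = -24.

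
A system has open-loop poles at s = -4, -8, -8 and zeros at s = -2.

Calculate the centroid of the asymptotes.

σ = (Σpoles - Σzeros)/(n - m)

σ = (Σpoles - Σzeros)/(n - m) = (-20 - (-2))/(3 - 1) = -18/2 = -9.0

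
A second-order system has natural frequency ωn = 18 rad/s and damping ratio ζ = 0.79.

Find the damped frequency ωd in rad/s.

ωd = ωn√(1 - ζ²) = 18√(1 - 0.79²) = 11.04 rad/s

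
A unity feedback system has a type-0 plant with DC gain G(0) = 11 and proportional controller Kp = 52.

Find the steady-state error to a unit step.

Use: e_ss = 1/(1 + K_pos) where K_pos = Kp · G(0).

K_pos = Kp · G(0) = 52 × 11 = 572. e_ss = 1/(1 + 572) = 0.0017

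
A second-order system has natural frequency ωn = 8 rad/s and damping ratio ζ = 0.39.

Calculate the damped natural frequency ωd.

ωd = ωn√(1 - ζ²) = 8√(1 - 0.39²) = 7.37 rad/s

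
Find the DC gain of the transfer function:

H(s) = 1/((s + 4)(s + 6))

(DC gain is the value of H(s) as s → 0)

DC gain = H(0) = 1/(4 × 6) = 1/24 = 0.0417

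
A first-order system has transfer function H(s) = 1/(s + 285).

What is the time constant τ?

For H(s) = 1/(s + 1/τ), the pole is at -1/τ = -285, so τ = 1/285 = 0.0035 s.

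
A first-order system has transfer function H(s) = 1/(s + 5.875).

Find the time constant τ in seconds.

For H(s) = 1/(s + 1/τ), the pole is at -1/τ = -5.875, so τ = 1/5.875 = 0.1702 s.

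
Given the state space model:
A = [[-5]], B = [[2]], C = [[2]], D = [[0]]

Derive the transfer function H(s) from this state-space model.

(sI - A)⁻¹ = 1/(s + 5). H(s) = 2 × 2/(s + 5) + 0 = 4/(s + 5).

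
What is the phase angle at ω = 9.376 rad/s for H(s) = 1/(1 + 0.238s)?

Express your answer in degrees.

Phase = -arctan(ωτ) = -arctan(9.376 × 0.238) = -65.9°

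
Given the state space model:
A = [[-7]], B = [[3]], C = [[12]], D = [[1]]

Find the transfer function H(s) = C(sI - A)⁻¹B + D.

(sI - A)⁻¹ = 1/(s + 7). H(s) = 12×3/(s + 7) + 1 = (s + 43)/(s + 7).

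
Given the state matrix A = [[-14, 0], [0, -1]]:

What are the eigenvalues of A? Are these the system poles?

For diagonal matrix, eigenvalues are diagonal entries: λ₁ = -14, λ₂ = -1. Eigenvalues of A = system poles.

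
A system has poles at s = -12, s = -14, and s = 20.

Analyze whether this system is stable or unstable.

Pole(s) at s = 20 are not in the left half-plane. System is unstable.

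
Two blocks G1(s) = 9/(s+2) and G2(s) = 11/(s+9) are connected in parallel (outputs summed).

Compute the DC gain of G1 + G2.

Parallel: G_eq = G1 + G2. DC gain = G1(0) + G2(0) = 9/2 + 11/9 = 4.5 + 1.2222 = 5.7222.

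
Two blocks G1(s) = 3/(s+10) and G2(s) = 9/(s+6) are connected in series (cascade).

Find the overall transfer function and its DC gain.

Series: multiply transfer functions. G_eq = 3/(s+10) × 9/(s+6) = 27/((s+10)(s+6)). DC gain = 27/(10×6) = 0.45.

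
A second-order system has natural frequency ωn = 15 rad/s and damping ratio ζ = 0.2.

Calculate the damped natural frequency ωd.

ωd = ωn√(1 - ζ²) = 15√(1 - 0.2²) = 14.7 rad/s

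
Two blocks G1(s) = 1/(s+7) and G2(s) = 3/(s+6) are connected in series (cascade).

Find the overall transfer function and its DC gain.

Series: multiply transfer functions. G_eq = 1/(s+7) × 3/(s+6) = 3/((s+7)(s+6)). DC gain = 3/(7×6) = 0.0714.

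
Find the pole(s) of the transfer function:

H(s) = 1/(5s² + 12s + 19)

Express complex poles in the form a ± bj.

Discriminant = 12² - 4×5×19 = 144 - 380 = -236 < 0, so the poles are a complex conjugate pair s = (-12 ± j√236)/(2×5). Real part = -12/(2×5) = -12/10 = -1.2; imaginary part = ±√236/(2×5) ≈ 1.5362. Poles: s = -1.2 ± 1.5362j.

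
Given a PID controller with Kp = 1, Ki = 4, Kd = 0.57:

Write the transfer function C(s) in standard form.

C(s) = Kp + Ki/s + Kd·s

Substituting values: C(s) = 1 + 4/s + 0.57s = (0.57s² + s + 4)/s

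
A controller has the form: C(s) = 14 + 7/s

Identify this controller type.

This is a Proportional-Integral (PI) controller.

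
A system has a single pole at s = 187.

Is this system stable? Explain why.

Pole at s = 187 is in the right half-plane. Unstable.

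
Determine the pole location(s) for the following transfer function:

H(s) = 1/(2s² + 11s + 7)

Discriminant = 11² - 4×2×7 = 121 - 56 = 65 > 0, so two distinct real poles. Using quadratic formula: s = (-11 ± √65)/(2×2) = (-11 ± √65)/4, with √65 ≈ 8.0623. s₁ ≈ -0.7344, s₂ ≈ -4.7656. Poles: s₁ = -0.7344, s₂ = -4.7656.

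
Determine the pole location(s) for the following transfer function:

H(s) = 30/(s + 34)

Pole is where denominator = 0: s + 34 = 0, so s = -34.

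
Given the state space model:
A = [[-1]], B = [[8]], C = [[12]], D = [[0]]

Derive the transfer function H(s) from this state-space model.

(sI - A)⁻¹ = 1/(s + 1). H(s) = 12 × 8/(s + 1) + 0 = 96/(s + 1).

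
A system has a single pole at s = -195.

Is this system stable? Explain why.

Pole at s = -195 is in the left half-plane. Stable.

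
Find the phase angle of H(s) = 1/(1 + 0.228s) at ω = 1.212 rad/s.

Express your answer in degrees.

Phase = -arctan(ωτ) = -arctan(1.212 × 0.228) = -15.4°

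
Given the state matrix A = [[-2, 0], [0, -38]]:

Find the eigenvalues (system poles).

For diagonal matrix, eigenvalues are diagonal entries: λ₁ = -2, λ₂ = -38.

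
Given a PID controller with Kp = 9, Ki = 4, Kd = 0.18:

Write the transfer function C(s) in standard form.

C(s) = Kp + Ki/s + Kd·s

Substituting values: C(s) = 9 + 4/s + 0.18s = (0.18s² + 9s + 4)/s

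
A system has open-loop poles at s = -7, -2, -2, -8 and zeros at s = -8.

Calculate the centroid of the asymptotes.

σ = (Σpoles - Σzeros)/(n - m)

σ = (Σpoles - Σzeros)/(n - m) = (-19 - (-8))/(4 - 1) = -11/3 = -3.67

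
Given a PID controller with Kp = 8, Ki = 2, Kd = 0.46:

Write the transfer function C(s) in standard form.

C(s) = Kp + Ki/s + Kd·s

Substituting values: C(s) = 8 + 2/s + 0.46s = (0.46s² + 8s + 2)/s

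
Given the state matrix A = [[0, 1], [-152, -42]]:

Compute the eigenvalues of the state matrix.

det(A - λI) = λ² - (-42)λ + 152 = (λ - (-4))(λ - (-38)). Eigenvalues: -4, -38.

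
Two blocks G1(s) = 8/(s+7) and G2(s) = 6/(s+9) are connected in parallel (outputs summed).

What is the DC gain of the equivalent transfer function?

Parallel: G_eq = G1 + G2. DC gain = G1(0) + G2(0) = 8/7 + 6/9 = 1.1429 + 0.6667 = 1.8095.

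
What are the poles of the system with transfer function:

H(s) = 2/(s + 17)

Pole is where denominator = 0: s + 17 = 0, so s = -17.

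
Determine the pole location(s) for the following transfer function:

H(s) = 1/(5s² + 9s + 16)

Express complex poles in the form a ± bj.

Discriminant = 9² - 4×5×16 = 81 - 320 = -239 < 0, so the poles are a complex conjugate pair s = (-9 ± j√239)/(2×5). Real part = -9/(2×5) = -9/10 = -0.9; imaginary part = ±√239/(2×5) ≈ 1.5460. Poles: s = -0.9 ± 1.5460j.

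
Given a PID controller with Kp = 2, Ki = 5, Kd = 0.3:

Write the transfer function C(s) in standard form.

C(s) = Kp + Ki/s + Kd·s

Substituting values: C(s) = 2 + 5/s + 0.3s = (0.3s² + 2s + 5)/s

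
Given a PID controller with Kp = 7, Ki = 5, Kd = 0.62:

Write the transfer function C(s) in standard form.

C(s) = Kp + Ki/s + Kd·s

Substituting values: C(s) = 7 + 5/s + 0.62s = (0.62s² + 7s + 5)/s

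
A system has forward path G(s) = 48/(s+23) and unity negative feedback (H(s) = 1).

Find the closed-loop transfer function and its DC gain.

T(s) = G/(1+GH) = [48/(s+23)] / [1 + 48/(s+23)] = 48/(s+23+48) = 48/(s+71). DC gain = 48/71 = 0.6761.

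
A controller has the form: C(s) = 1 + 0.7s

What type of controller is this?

This is a Proportional-Derivative (PD) controller.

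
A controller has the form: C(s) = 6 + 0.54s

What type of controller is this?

This is a Proportional-Derivative (PD) controller.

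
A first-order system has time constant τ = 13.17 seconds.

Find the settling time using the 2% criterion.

For first-order system, 2% settling time ≈ 4τ = 4 × 13.17 = 52.68 s.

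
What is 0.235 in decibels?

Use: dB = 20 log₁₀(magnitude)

dB = 20 log₁₀(0.235) = -12.6 dB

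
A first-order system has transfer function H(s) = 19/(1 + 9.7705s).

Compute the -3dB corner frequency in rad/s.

Corner frequency = 1/τ = 1/9.7705 = 0.102 rad/s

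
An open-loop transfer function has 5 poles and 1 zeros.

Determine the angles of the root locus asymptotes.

n - m = 5 - 1 = 4. Angles: θk = (2k + 1)·180°/4 = 45°, 135°, 225°, 315°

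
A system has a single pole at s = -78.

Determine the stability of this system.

Pole at s = -78 is in the left half-plane. Stable.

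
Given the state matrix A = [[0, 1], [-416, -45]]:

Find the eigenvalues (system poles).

det(A - λI) = λ² - (-45)λ + 416 = (λ - (-13))(λ - (-32)). Eigenvalues: -13, -32.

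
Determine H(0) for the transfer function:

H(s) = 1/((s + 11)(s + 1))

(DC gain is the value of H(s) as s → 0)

DC gain = H(0) = 1/(11 × 1) = 1/11 = 0.0909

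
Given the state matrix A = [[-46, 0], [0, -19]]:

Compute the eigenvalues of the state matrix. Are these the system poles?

For diagonal matrix, eigenvalues are diagonal entries: λ₁ = -46, λ₂ = -19. Eigenvalues of A = system poles.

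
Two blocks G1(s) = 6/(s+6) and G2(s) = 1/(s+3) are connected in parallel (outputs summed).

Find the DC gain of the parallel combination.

Parallel: G_eq = G1 + G2. DC gain = G1(0) + G2(0) = 6/6 + 1/3 = 1 + 0.3333 = 1.3333.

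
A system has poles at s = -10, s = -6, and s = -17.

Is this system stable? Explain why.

All poles are in the left half-plane. System is stable.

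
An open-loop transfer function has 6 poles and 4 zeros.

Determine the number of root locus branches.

Root locus has n branches where n = number of poles = 6.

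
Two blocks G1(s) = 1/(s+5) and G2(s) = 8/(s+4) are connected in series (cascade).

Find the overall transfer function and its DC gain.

Series: multiply transfer functions. G_eq = 1/(s+5) × 8/(s+4) = 8/((s+5)(s+4)). DC gain = 8/(5×4) = 0.4.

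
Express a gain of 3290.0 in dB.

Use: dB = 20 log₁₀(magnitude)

dB = 20 log₁₀(3290.0) = 70.3 dB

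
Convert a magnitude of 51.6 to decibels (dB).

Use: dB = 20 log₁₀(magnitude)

dB = 20 log₁₀(51.6) = 34.3 dB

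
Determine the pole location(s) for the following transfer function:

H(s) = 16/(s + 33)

Pole is where denominator = 0: s + 33 = 0, so s = -33.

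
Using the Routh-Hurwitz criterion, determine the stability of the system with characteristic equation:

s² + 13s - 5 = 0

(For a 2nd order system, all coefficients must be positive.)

Coefficients: 1, 13, -5. c=-5 not positive, so system is unstable.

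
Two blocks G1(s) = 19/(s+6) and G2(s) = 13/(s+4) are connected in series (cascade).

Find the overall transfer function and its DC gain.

Series: multiply transfer functions. G_eq = 19/(s+6) × 13/(s+4) = 247/((s+6)(s+4)). DC gain = 247/(6×4) = 10.2917.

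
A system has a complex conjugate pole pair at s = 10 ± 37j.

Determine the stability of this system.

Real part of poles is 10 (> 0, right half-plane). Unstable.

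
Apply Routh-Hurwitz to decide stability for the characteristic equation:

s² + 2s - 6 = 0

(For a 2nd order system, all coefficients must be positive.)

Coefficients: 1, 2, -6. c=-6 not positive, so system is unstable.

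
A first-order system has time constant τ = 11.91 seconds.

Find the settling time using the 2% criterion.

For first-order system, 2% settling time ≈ 4τ = 4 × 11.91 = 47.64 s.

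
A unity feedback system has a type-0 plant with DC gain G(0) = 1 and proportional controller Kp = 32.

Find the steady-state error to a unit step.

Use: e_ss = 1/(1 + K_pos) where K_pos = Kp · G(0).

K_pos = Kp · G(0) = 32 × 1 = 32. e_ss = 1/(1 + 32) = 0.0303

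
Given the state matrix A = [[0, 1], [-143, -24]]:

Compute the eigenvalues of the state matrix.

det(A - λI) = λ² - (-24)λ + 143 = (λ - (-11))(λ - (-13)). Eigenvalues: -11, -13.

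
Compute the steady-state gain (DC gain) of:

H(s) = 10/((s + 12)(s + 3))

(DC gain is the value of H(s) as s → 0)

DC gain = H(0) = 10/(12 × 3) = 10/36 = 0.2778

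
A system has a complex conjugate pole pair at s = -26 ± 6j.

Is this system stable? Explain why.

Real part of poles is -26 (< 0, left half-plane). Stable.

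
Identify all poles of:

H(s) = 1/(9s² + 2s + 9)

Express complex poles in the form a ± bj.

Discriminant = 2² - 4×9×9 = 4 - 324 = -320 < 0, so the poles are a complex conjugate pair s = (-2 ± j√320)/(2×9). Real part = -2/(2×9) = -2/18 ≈ -0.1111; imaginary part = ±√320/(2×9) ≈ 0.9938. Poles: s = -0.1111 ± 0.9938j.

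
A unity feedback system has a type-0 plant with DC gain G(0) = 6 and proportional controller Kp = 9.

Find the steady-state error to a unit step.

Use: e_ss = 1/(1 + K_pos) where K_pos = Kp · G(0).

K_pos = Kp · G(0) = 9 × 6 = 54. e_ss = 1/(1 + 54) = 0.0182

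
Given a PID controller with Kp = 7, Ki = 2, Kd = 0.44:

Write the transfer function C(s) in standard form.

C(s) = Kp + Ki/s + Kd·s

Substituting values: C(s) = 7 + 2/s + 0.44s = (0.44s² + 7s + 2)/s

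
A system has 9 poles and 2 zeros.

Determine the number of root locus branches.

Root locus has n branches where n = number of poles = 9.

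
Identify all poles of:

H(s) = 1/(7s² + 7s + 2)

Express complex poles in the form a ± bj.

Discriminant = 7² - 4×7×2 = 49 - 56 = -7 < 0, so the poles are a complex conjugate pair s = (-7 ± j√7)/(2×7). Real part = -7/(2×7) = -7/14 = -0.5; imaginary part = ±√7/(2×7) ≈ 0.1890. Poles: s = -0.5 ± 0.1890j.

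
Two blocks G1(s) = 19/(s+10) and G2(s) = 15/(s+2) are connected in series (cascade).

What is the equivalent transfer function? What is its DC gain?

Series: multiply transfer functions. G_eq = 19/(s+10) × 15/(s+2) = 285/((s+10)(s+2)). DC gain = 285/(10×2) = 14.25.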